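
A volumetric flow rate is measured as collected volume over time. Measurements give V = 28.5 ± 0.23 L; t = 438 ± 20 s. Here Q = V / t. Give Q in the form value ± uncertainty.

0.0651 ± 0.00302 L/s

For a monomial Q ∝ V, t^-1, fractional errors add in quadrature:
  (1·δV/V)² = (1×0.00807)² = 6.51e-05;  (-1·δt/t)² = (-1×0.0457)² = 0.00209
δQ/Q = √(0.00215) = 0.0464
Q = 0.0651 L/s, so δQ = 0.0464 × 0.0651 = 0.00302 L/s.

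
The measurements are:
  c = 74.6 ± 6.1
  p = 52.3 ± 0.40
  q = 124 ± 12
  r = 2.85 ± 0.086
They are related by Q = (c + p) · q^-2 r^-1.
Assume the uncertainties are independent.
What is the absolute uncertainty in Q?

Let u = c + p = 127. δu = √(δc² + δp²) = √(37.2 + 0.160) = 6.11, so δu/u = 0.0482.
Q is then a monomial in u, q, r:
δQ/Q = √((δu/u)² + (-2·δq/q)² + (-1·δr/r)²) = √(0.00232 + 0.0375 + 0.000911) = 0.202
Q = 0.00290, so δQ = 0.202 × 0.00290 = 0.000584.

0.000584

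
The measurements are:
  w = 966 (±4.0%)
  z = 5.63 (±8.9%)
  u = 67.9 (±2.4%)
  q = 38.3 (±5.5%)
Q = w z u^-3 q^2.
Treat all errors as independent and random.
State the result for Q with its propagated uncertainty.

25.5 ± 4.17

Relative error in a monomial: (δQ/Q)² = Σ (nᵢ · δxᵢ/xᵢ)².
  (1·δw/w)² = (1×0.0400)² = 0.00160;  (1·δz/z)² = (1×0.0890)² = 0.00792;  (-3·δu/u)² = (-3×0.0240)² = 0.00518;  (2·δq/q)² = (2×0.0550)² = 0.0121
δQ/Q = √(0.0268) = 0.164
Q = 25.5, so δQ = 0.164 × 25.5 = 4.17.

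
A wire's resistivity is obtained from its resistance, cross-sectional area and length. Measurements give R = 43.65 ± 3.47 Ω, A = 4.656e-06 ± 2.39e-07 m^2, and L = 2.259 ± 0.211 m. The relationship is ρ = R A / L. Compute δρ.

ρ is a product of powers, so relative uncertainties combine in quadrature:
  (1·δR/R)² = (1×0.0795)² = 0.00632;  (1·δA/A)² = (1×0.0513)² = 0.00263;  (-1·δL/L)² = (-1×0.0934)² = 0.00872
δρ/ρ = √(0.0177) = 0.133
ρ = 8.997e-05 Ω·m, so δρ = 0.133 × 8.997e-05 = 1.2e-05 Ω·m.

1.2e-05 Ω·m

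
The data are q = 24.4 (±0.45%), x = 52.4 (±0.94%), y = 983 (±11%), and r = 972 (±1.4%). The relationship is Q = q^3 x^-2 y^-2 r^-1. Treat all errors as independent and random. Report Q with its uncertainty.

Products/powers → add relative errors in quadrature, weighted by exponent:
  (3·δq/q)² = (3×0.00450)² = 0.000182;  (-2·δx/x)² = (-2×0.00940)² = 0.000353;  (-2·δy/y)² = (-2×0.110)² = 0.0484;  (-1·δr/r)² = (-1×0.0140)² = 0.000196
δQ/Q = √(0.0491) = 0.222
Q = 5.63e-09, so δQ = 0.222 × 5.63e-09 = 1.25e-09.

(5.63 ± 1.25) × 10^-9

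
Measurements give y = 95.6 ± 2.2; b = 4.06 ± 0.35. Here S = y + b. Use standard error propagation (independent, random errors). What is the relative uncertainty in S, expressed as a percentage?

Sums and differences: (δS)² = Σ (cᵢ δxᵢ)².
  (δy)² = 4.84;  (δb)² = 0.122
δS = √(4.96) = 2.23
S = 99.7, so δS/S = 2.23/99.7 = 0.0224.

2.24%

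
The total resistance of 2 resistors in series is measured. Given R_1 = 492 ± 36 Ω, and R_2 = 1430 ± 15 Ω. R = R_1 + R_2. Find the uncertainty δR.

39.0 Ω

R is a linear combination, so absolute uncertainties add in quadrature:
  (δR_1)² = 1300;  (δR_2)² = 225
δR = √(1520) = 39.0 Ω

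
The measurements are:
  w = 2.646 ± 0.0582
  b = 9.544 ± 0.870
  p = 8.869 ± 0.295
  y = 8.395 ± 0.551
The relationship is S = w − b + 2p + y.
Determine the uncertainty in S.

For a sum/difference, combine absolute errors in quadrature:
  (δw)² = 0.00339;  (δb)² = 0.757;  (2·δp)² = 0.348;  (δy)² = 0.304
δS = √(1.41) = 1.19

1.19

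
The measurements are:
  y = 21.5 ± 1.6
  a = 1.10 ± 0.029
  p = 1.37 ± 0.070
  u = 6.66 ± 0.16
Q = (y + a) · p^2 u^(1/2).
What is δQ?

13.7

Let w = y + a = 22.6. δw = √(δy² + δa²) = √(2.56 + 0.000841) = 1.60, so δw/w = 0.0708.
Q is then a monomial in w, p, u:
δQ/Q = √((δw/w)² + (2·δp/p)² + (½·δu/u)²) = √(0.00501 + 0.0104 + 0.000144) = 0.125
Q = 109, so δQ = 0.125 × 109 = 13.7.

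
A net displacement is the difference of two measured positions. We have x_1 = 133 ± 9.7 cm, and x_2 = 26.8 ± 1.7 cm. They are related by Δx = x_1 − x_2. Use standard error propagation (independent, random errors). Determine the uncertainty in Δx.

9.85 cm

Δx is a linear combination, so absolute uncertainties add in quadrature:
  (δx_1)² = 94.1;  (δx_2)² = 2.89
δΔx = √(97.0) = 9.85 cm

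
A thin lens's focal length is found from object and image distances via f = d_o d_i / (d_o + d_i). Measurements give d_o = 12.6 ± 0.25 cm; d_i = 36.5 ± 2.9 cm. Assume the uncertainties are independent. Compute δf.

∂f/∂d_o = (d_i/(d_o+d_i))² = 0.553;  ∂f/∂d_i = (d_o/(d_o+d_i))² = 0.0659
δf = √((∂f/∂d_o · δd_o)² + (∂f/∂d_i · δd_i)²) = √(0.0191 + 0.0365) = 0.236 cm

0.236 cm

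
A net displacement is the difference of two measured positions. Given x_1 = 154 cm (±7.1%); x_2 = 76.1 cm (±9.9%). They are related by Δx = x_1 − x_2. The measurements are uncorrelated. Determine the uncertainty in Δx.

Sums and differences: (δΔx)² = Σ (cᵢ δxᵢ)².
  (δx_1)² = 120;  (δx_2)² = 56.8
δΔx = √(176) = 13.3 cm

13.3 cm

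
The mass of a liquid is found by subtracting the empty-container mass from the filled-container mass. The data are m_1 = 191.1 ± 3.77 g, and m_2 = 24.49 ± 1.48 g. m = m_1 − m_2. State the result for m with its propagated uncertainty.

166.6 ± 4.05 g

Sums and differences: (δm)² = Σ (cᵢ δxᵢ)².
  (δm_1)² = 14.2;  (δm_2)² = 2.19
δm = √(16.4) = 4.05 g
m = 166.6 g.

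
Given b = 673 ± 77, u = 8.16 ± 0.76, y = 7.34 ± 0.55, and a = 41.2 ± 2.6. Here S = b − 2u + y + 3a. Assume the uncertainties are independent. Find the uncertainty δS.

Absolute uncertainties add in quadrature for a linear combination:
  (δb)² = 5930;  (2·δu)² = 2.31;  (δy)² = 0.303;  (3·δa)² = 60.8
δS = √(5990) = 77.4

77.4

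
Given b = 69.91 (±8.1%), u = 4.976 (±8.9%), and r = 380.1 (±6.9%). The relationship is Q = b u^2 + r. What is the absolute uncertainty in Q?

Let p = b·u^2 = 1731. δp/p = √((1·δb/b)² + (2·δu/u)²) = √(0.00656 + 0.0317) = 0.196, so δp = 339.
Q = p + r: δQ = √(δp² + δr²) = √(1.15e+05 + 688) = 340

340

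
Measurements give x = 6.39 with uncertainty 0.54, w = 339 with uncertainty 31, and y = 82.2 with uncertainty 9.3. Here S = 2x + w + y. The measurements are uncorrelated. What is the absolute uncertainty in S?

32.4

Each term contributes (cᵢ δxᵢ)² to (δS)²:
  (2·δx)² = 1.17;  (δw)² = 961;  (δy)² = 86.5
δS = √(1050) = 32.4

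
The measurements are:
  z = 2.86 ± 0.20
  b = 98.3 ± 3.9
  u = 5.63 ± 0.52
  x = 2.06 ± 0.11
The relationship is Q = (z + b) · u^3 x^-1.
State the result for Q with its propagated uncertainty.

8760 ± 2500

Let w = z + b = 101. δw = √(δz² + δb²) = √(0.0400 + 15.2) = 3.91, so δw/w = 0.0386.
Q is then a monomial in w, u, x:
δQ/Q = √((δw/w)² + (3·δu/u)² + (-1·δx/x)²) = √(0.00149 + 0.0768 + 0.00285) = 0.285
Q = 8760, so δQ = 0.285 × 8760 = 2500.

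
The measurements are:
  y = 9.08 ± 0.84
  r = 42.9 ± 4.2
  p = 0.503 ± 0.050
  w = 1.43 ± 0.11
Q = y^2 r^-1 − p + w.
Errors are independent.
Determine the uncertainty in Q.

Let h = y^2·r^-1 = 1.92. δh/h = √((2·δy/y)² + (-1·δr/r)²) = √(0.0342 + 0.00958) = 0.209, so δh = 0.402.
Q = h − p + w: δQ = √(δh² + δp² + δw²) = √(0.162 + 0.00250 + 0.0121) = 0.420

0.420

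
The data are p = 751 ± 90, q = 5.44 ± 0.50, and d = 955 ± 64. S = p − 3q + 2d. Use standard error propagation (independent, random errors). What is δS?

156

S is a linear combination, so absolute uncertainties add in quadrature:
  (δp)² = 8100;  (3·δq)² = 2.25;  (2·δd)² = 16400
δS = √(24500) = 156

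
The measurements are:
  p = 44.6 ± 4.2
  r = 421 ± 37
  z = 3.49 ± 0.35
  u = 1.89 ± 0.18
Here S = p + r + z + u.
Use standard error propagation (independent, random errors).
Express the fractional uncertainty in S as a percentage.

7.91%

S is a linear combination, so absolute uncertainties add in quadrature:
  (δp)² = 17.6;  (δr)² = 1370;  (δz)² = 0.122;  (δu)² = 0.0324
δS = √(1390) = 37.2
S = 471, so δS/S = 37.2/471 = 0.0791.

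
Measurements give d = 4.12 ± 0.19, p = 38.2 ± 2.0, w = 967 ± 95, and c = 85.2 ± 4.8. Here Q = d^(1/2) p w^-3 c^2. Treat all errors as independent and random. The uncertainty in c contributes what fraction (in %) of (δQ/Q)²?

12.3%

(δQ/Q)² = (½·δd/d)² + (1·δp/p)² + (-3·δw/w)² + (2·δc/c)²
  d term: (0.5×0.0461)² = 0.000532
  p term: (1×0.0524)² = 0.00274
  w term: (-3×0.0982)² = 0.0869
  c term: (2×0.0563)² = 0.0127
Total = 0.103. Share from c = 0.0127/0.103 = 0.123.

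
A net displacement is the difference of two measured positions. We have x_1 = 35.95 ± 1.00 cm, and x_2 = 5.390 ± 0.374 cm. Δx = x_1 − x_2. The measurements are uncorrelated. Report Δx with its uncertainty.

Each term contributes (cᵢ δxᵢ)² to (δΔx)²:
  (δx_1)² = 1.00;  (δx_2)² = 0.140
δΔx = √(1.14) = 1.07 cm
Δx = 30.56 cm.

30.56 ± 1.07 cm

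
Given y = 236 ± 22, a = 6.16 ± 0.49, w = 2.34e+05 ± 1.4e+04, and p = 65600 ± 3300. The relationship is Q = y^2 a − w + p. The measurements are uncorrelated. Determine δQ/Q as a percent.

Let h = y^2·a = 3.43e+05. δh/h = √((2·δy/y)² + (1·δa/a)²) = √(0.0348 + 0.00633) = 0.203, so δh = 69500.
Q = h − w + p: δQ = √(δh² + δw² + δp²) = √(4.84e+09 + 1.96e+08 + 1.09e+07) = 71000
Q = 1.75e+05, so δQ/Q = 71000/1.75e+05 = 0.407.

40.7%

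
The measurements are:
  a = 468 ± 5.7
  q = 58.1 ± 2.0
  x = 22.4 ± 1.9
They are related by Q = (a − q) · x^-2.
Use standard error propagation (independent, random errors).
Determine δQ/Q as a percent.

17.0%

Let u = a − q = 410. δu = √(δa² + δq²) = √(32.5 + 4.00) = 6.04, so δu/u = 0.0147.
Q is then a monomial in u, x:
δQ/Q = √((δu/u)² + (-2·δx/x)²) = √(0.000217 + 0.0288) = 0.170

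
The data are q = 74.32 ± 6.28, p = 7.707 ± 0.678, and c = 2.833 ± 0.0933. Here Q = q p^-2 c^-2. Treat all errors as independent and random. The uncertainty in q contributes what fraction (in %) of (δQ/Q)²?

(δQ/Q)² = (1·δq/q)² + (-2·δp/p)² + (-2·δc/c)²
  q term: (1×0.0845)² = 0.00714
  p term: (-2×0.0880)² = 0.0310
  c term: (-2×0.0329)² = 0.00434
Total = 0.0424. Share from q = 0.00714/0.0424 = 0.168.

16.8%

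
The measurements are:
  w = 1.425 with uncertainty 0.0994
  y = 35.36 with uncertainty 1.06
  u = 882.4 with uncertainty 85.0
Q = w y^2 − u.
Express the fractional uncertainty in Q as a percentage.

Let p = w·y^2 = 1782. δp/p = √((1·δw/w)² + (2·δy/y)²) = √(0.00487 + 0.00359) = 0.0920, so δp = 164.
Q = p − u: δQ = √(δp² + δu²) = √(26900 + 7220) = 185
Q = 899.3, so δQ/Q = 185/899.3 = 0.205.

20.5%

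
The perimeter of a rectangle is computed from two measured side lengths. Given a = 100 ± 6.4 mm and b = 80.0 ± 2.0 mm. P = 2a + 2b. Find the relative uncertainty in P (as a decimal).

Each term contributes (cᵢ δxᵢ)² to (δP)²:
  (2·δa)² = 164;  (2·δb)² = 16.0
δP = √(180) = 13.4 mm
P = 360 mm, so δP/P = 13.4/360 = 0.0373.

0.0373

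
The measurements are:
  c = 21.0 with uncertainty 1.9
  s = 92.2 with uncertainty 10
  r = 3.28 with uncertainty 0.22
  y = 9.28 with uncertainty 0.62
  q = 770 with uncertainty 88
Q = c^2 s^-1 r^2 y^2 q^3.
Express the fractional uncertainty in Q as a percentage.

44.5%

Each factor contributes (exponent × relative error)² to (δQ/Q)²:
  (2·δc/c)² = (2×0.0905)² = 0.0327;  (-1·δs/s)² = (-1×0.108)² = 0.0118;  (2·δr/r)² = (2×0.0671)² = 0.0180;  (2·δy/y)² = (2×0.0668)² = 0.0179;  (3·δq/q)² = (3×0.114)² = 0.118
δQ/Q = √(0.198) = 0.445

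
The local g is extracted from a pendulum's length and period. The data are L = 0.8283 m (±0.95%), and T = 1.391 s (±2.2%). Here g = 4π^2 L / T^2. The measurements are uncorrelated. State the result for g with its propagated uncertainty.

16.90 ± 0.761 m/s^2

Relative error in a monomial: (δg/g)² = Σ (nᵢ · δxᵢ/xᵢ)².
  (1·δL/L)² = (1×0.00950)² = 9.02e-05;  (-2·δT/T)² = (-2×0.0220)² = 0.00194
δg/g = √(0.00203) = 0.0450
g = 16.90 m/s^2, so δg = 0.0450 × 16.90 = 0.761 m/s^2.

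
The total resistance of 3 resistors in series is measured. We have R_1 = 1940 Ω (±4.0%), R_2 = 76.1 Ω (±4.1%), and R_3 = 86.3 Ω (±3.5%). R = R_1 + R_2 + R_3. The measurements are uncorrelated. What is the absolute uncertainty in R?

R is a linear combination, so absolute uncertainties add in quadrature:
  (δR_1)² = 6020;  (δR_2)² = 9.74;  (δR_3)² = 9.12
δR = √(6040) = 77.7 Ω

77.7 Ω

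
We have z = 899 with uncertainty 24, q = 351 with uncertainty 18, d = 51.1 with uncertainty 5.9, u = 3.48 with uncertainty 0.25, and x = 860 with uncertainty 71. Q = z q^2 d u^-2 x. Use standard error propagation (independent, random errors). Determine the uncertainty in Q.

9.17e+10

Since Q is a product/quotient, work with relative uncertainties:
  (1·δz/z)² = (1×0.0267)² = 0.000713;  (2·δq/q)² = (2×0.0513)² = 0.0105;  (1·δd/d)² = (1×0.115)² = 0.0133;  (-2·δu/u)² = (-2×0.0718)² = 0.0206;  (1·δx/x)² = (1×0.0826)² = 0.00682
δQ/Q = √(0.0520) = 0.228
Q = 4.02e+11, so δQ = 0.228 × 4.02e+11 = 9.17e+10.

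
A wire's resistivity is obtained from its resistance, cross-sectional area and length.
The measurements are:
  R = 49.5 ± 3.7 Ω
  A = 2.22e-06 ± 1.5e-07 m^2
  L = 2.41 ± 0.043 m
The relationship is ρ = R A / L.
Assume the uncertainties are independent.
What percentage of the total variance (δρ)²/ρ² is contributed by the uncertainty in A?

43.6%

(δρ/ρ)² = (1·δR/R)² + (1·δA/A)² + (-1·δL/L)²
  R term: (1×0.0747)² = 0.00559
  A term: (1×0.0676)² = 0.00457
  L term: (-1×0.0178)² = 0.000318
Total = 0.0105. Share from A = 0.00457/0.0105 = 0.436.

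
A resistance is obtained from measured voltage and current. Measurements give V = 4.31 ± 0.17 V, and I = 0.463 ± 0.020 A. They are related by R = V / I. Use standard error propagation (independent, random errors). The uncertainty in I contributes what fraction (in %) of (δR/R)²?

54.5%

(δR/R)² = (1·δV/V)² + (-1·δI/I)²
  V term: (1×0.0394)² = 0.00156
  I term: (-1×0.0432)² = 0.00187
Total = 0.00342. Share from I = 0.00187/0.00342 = 0.545.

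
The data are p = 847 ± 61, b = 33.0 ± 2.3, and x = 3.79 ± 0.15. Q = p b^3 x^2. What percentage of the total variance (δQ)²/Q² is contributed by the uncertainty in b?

79.2%

(δQ/Q)² = (1·δp/p)² + (3·δb/b)² + (2·δx/x)²
  p term: (1×0.0720)² = 0.00519
  b term: (3×0.0697)² = 0.0437
  x term: (2×0.0396)² = 0.00627
Total = 0.0552. Share from b = 0.0437/0.0552 = 0.792.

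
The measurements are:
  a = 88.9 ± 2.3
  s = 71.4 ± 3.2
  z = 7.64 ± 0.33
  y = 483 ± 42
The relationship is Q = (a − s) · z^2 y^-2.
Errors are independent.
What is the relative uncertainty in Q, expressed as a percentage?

29.7%

Let u = a − s = 17.5. δu = √(δa² + δs²) = √(5.29 + 10.2) = 3.94, so δu/u = 0.225.
Q is then a monomial in u, z, y:
δQ/Q = √((δu/u)² + (2·δz/z)² + (-2·δy/y)²) = √(0.0507 + 0.00746 + 0.0302) = 0.297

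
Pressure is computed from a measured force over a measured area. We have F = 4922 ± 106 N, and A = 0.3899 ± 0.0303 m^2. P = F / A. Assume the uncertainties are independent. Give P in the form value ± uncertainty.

Since P is a product/quotient, work with relative uncertainties:
  (1·δF/F)² = (1×0.0215)² = 0.000464;  (-1·δA/A)² = (-1×0.0777)² = 0.00604
δP/P = √(0.00650) = 0.0806
P = 12620 Pa, so δP = 0.0806 × 12620 = 1020 Pa.

12620 ± 1020 Pa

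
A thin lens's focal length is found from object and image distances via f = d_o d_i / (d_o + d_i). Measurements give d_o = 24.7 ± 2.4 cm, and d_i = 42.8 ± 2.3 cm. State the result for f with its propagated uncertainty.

15.7 ± 1.01 cm

∂f/∂d_o = (d_i/(d_o+d_i))² = 0.402;  ∂f/∂d_i = (d_o/(d_o+d_i))² = 0.134
δf = √((∂f/∂d_o · δd_o)² + (∂f/∂d_i · δd_i)²) = √(0.931 + 0.0948) = 1.01 cm
f = 15.7 cm.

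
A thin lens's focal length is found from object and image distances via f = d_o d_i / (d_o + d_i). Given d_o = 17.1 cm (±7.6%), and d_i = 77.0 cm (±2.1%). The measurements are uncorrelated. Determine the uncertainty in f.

∂f/∂d_o = (d_i/(d_o+d_i))² = 0.670;  ∂f/∂d_i = (d_o/(d_o+d_i))² = 0.0330
δf = √((∂f/∂d_o · δd_o)² + (∂f/∂d_i · δd_i)²) = √(0.757 + 0.00285) = 0.872 cm

0.872 cm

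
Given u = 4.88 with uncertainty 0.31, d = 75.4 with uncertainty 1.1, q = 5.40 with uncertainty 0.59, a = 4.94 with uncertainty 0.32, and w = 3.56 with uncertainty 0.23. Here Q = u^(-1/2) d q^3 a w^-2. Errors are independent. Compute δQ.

For a monomial Q ∝ u^(-1/2), d, q^3, a, w^-2, fractional errors add in quadrature:
  (−½·δu/u)² = (-0.5×0.0635)² = 0.00101;  (1·δd/d)² = (1×0.0146)² = 0.000213;  (3·δq/q)² = (3×0.109)² = 0.107;  (1·δa/a)² = (1×0.0648)² = 0.00420;  (-2·δw/w)² = (-2×0.0646)² = 0.0167
δQ/Q = √(0.130) = 0.360
Q = 2090, so δQ = 0.360 × 2090 = 754.

754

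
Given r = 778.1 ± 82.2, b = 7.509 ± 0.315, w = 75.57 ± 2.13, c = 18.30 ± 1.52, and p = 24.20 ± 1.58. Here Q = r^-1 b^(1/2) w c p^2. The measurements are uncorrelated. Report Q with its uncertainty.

Each factor contributes (exponent × relative error)² to (δQ/Q)²:
  (-1·δr/r)² = (-1×0.106)² = 0.0112;  (½·δb/b)² = (0.5×0.0419)² = 0.000440;  (1·δw/w)² = (1×0.0282)² = 0.000794;  (1·δc/c)² = (1×0.0831)² = 0.00690;  (2·δp/p)² = (2×0.0653)² = 0.0171
δQ/Q = √(0.0363) = 0.191
Q = 2852, so δQ = 0.191 × 2852 = 544.

2852 ± 544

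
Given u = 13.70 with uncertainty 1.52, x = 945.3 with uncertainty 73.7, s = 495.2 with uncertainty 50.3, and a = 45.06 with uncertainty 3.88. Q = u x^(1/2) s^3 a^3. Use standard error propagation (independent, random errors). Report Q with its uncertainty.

(4.680 ± 1.95) × 10^15

Each factor contributes (exponent × relative error)² to (δQ/Q)²:
  (1·δu/u)² = (1×0.111)² = 0.0123;  (½·δx/x)² = (0.5×0.0780)² = 0.00152;  (3·δs/s)² = (3×0.102)² = 0.0929;  (3·δa/a)² = (3×0.0861)² = 0.0667
δQ/Q = √(0.173) = 0.416
Q = 4.68e+15, so δQ = 0.416 × 4.68e+15 = 1.95e+15.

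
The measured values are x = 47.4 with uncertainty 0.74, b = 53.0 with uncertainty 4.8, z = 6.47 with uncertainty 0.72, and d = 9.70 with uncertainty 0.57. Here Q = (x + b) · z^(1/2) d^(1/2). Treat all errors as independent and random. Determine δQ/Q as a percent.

7.94%

Let u = x + b = 100. δu = √(δx² + δb²) = √(0.548 + 23.0) = 4.86, so δu/u = 0.0484.
Q is then a monomial in u, z, d:
δQ/Q = √((δu/u)² + (½·δz/z)² + (½·δd/d)²) = √(0.00234 + 0.00310 + 0.000863) = 0.0794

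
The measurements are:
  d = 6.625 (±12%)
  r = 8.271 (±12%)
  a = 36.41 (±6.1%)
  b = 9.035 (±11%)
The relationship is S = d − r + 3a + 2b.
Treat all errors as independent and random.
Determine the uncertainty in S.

Absolute uncertainties add in quadrature for a linear combination:
  (δd)² = 0.632;  (δr)² = 0.985;  (3·δa)² = 44.4;  (2·δb)² = 3.95
δS = √(50.0) = 7.07

7.07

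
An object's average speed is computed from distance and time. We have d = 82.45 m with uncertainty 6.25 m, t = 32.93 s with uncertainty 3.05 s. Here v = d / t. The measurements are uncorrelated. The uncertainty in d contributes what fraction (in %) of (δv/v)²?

(δv/v)² = (1·δd/d)² + (-1·δt/t)²
  d term: (1×0.0758)² = 0.00575
  t term: (-1×0.0926)² = 0.00858
Total = 0.0143. Share from d = 0.00575/0.0143 = 0.401.

40.1%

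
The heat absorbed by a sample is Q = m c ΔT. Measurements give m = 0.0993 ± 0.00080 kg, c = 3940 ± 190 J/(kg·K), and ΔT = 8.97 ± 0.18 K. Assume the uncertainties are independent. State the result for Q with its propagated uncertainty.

Relative error in a monomial: (δQ/Q)² = Σ (nᵢ · δxᵢ/xᵢ)².
  (1·δm/m)² = (1×0.00806)² = 6.49e-05;  (1·δc/c)² = (1×0.0482)² = 0.00233;  (1·δΔT/ΔT)² = (1×0.0201)² = 0.000403
δQ/Q = √(0.00279) = 0.0528
Q = 3510 J, so δQ = 0.0528 × 3510 = 185 J.

3510 ± 185 J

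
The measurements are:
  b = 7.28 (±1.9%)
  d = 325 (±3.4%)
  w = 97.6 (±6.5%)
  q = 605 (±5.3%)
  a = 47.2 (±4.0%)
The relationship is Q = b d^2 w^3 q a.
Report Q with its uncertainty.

Products/powers → add relative errors in quadrature, weighted by exponent:
  (1·δb/b)² = (1×0.0190)² = 0.000361;  (2·δd/d)² = (2×0.0340)² = 0.00462;  (3·δw/w)² = (3×0.0650)² = 0.0380;  (1·δq/q)² = (1×0.0530)² = 0.00281;  (1·δa/a)² = (1×0.0400)² = 0.00160
δQ/Q = √(0.0474) = 0.218
Q = 2.04e+16, so δQ = 0.218 × 2.04e+16 = 4.45e+15.

(2.04 ± 0.445) × 10^16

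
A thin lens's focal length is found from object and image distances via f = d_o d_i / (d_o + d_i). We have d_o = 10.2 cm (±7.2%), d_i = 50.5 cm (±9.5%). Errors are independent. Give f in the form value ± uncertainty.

8.49 ± 0.526 cm

∂f/∂d_o = (d_i/(d_o+d_i))² = 0.692;  ∂f/∂d_i = (d_o/(d_o+d_i))² = 0.0282
δf = √((∂f/∂d_o · δd_o)² + (∂f/∂d_i · δd_i)²) = √(0.258 + 0.0184) = 0.526 cm
f = 8.49 cm.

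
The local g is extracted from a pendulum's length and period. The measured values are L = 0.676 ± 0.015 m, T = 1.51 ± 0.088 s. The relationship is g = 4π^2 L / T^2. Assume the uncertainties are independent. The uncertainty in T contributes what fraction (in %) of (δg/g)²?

(δg/g)² = (1·δL/L)² + (-2·δT/T)²
  L term: (1×0.0222)² = 0.000492
  T term: (-2×0.0583)² = 0.0136
Total = 0.0141. Share from T = 0.0136/0.0141 = 0.965.

96.5%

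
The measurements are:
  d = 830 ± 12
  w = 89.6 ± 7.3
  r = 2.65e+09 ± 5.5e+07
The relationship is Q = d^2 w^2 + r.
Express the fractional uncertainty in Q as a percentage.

11.2%

Let p = d^2·w^2 = 5.53e+09. δp/p = √((2·δd/d)² + (2·δw/w)²) = √(0.000836 + 0.0266) = 0.165, so δp = 9.15e+08.
Q = p + r: δQ = √(δp² + δr²) = √(8.38e+17 + 3.02e+15) = 9.17e+08
Q = 8.18e+09, so δQ/Q = 9.17e+08/8.18e+09 = 0.112.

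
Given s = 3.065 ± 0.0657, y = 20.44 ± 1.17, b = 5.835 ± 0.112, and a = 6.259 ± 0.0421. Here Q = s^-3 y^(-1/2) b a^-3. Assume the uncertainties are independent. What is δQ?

1.38e-05

Relative error in a monomial: (δQ/Q)² = Σ (nᵢ · δxᵢ/xᵢ)².
  (-3·δs/s)² = (-3×0.0214)² = 0.00414;  (−½·δy/y)² = (-0.5×0.0572)² = 0.000819;  (1·δb/b)² = (1×0.0192)² = 0.000368;  (-3·δa/a)² = (-3×0.00673)² = 0.000407
δQ/Q = √(0.00573) = 0.0757
Q = 0.0001828, so δQ = 0.0757 × 0.0001828 = 1.38e-05.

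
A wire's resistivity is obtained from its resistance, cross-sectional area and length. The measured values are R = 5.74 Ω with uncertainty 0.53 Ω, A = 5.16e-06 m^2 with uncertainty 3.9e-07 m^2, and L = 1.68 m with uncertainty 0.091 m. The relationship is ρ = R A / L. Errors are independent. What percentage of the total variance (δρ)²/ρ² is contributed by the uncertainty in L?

(δρ/ρ)² = (1·δR/R)² + (1·δA/A)² + (-1·δL/L)²
  R term: (1×0.0923)² = 0.00853
  A term: (1×0.0756)² = 0.00571
  L term: (-1×0.0542)² = 0.00293
Total = 0.0172. Share from L = 0.00293/0.0172 = 0.171.

17.1%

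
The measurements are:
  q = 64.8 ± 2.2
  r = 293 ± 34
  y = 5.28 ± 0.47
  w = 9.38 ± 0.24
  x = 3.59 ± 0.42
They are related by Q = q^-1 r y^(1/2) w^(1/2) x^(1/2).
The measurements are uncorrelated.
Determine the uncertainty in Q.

8.57

Since Q is a product/quotient, work with relative uncertainties:
  (-1·δq/q)² = (-1×0.0340)² = 0.00115;  (1·δr/r)² = (1×0.116)² = 0.0135;  (½·δy/y)² = (0.5×0.0890)² = 0.00198;  (½·δw/w)² = (0.5×0.0256)² = 0.000164;  (½·δx/x)² = (0.5×0.117)² = 0.00342
δQ/Q = √(0.0202) = 0.142
Q = 60.3, so δQ = 0.142 × 60.3 = 8.57.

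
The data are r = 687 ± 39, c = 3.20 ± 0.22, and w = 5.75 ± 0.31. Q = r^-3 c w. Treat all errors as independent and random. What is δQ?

Products/powers → add relative errors in quadrature, weighted by exponent:
  (-3·δr/r)² = (-3×0.0568)² = 0.0290;  (1·δc/c)² = (1×0.0687)² = 0.00473;  (1·δw/w)² = (1×0.0539)² = 0.00291
δQ/Q = √(0.0366) = 0.191
Q = 5.67e-08, so δQ = 0.191 × 5.67e-08 = 1.09e-08.

1.09e-08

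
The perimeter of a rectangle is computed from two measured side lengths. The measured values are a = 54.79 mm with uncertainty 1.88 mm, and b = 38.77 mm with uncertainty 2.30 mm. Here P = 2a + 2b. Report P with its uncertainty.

For a sum/difference, combine absolute errors in quadrature:
  (2·δa)² = 14.1;  (2·δb)² = 21.2
δP = √(35.3) = 5.94 mm
P = 187.1 mm.

187.1 ± 5.94 mm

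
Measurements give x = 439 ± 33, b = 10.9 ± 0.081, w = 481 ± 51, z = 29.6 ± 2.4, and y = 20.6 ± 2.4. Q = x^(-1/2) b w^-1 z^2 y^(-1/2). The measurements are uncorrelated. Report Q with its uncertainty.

0.209 ± 0.0430

Q is a product of powers, so relative uncertainties combine in quadrature:
  (−½·δx/x)² = (-0.5×0.0752)² = 0.00141;  (1·δb/b)² = (1×0.00743)² = 5.52e-05;  (-1·δw/w)² = (-1×0.106)² = 0.0112;  (2·δz/z)² = (2×0.0811)² = 0.0263;  (−½·δy/y)² = (-0.5×0.117)² = 0.00339
δQ/Q = √(0.0424) = 0.206
Q = 0.209, so δQ = 0.206 × 0.209 = 0.0430.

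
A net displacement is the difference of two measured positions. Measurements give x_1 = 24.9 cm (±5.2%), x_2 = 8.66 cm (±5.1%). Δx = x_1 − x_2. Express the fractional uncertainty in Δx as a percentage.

8.42%

Absolute uncertainties add in quadrature for a linear combination:
  (δx_1)² = 1.68;  (δx_2)² = 0.195
δΔx = √(1.87) = 1.37 cm
Δx = 16.2 cm, so δΔx/Δx = 1.37/16.2 = 0.0842.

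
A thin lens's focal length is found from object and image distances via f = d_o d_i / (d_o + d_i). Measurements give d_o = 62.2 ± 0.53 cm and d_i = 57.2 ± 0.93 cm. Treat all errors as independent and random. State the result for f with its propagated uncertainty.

29.8 ± 0.280 cm

∂f/∂d_o = (d_i/(d_o+d_i))² = 0.230;  ∂f/∂d_i = (d_o/(d_o+d_i))² = 0.271
δf = √((∂f/∂d_o · δd_o)² + (∂f/∂d_i · δd_i)²) = √(0.0148 + 0.0637) = 0.280 cm
f = 29.8 cm.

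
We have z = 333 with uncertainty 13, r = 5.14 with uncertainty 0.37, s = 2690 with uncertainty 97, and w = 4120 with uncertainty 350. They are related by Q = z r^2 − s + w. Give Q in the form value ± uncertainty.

10200 ± 1360

Let p = z·r^2 = 8800. δp/p = √((1·δz/z)² + (2·δr/r)²) = √(0.00152 + 0.0207) = 0.149, so δp = 1310.
Q = p − s + w: δQ = √(δp² + δs² + δw²) = √(1.72e+06 + 9410 + 1.22e+05) = 1360
Q = 10200.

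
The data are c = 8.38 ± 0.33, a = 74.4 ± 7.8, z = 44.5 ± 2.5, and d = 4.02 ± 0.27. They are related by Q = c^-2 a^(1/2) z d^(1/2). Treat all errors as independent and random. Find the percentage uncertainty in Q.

For a monomial Q ∝ c^-2, a^(1/2), z, d^(1/2), fractional errors add in quadrature:
  (-2·δc/c)² = (-2×0.0394)² = 0.00620;  (½·δa/a)² = (0.5×0.105)² = 0.00275;  (1·δz/z)² = (1×0.0562)² = 0.00316;  (½·δd/d)² = (0.5×0.0672)² = 0.00113
δQ/Q = √(0.0132) = 0.115

11.5%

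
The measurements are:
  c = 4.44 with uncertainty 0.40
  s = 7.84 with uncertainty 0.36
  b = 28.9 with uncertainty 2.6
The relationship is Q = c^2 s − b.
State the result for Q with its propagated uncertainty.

Let p = c^2·s = 155. δp/p = √((2·δc/c)² + (1·δs/s)²) = √(0.0325 + 0.00211) = 0.186, so δp = 28.7.
Q = p − b: δQ = √(δp² + δb²) = √(826 + 6.76) = 28.9
Q = 126.

126 ± 28.9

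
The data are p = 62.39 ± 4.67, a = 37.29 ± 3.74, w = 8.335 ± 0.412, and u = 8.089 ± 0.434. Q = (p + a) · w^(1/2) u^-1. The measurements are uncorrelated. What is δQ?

Let h = p + a = 99.68. δh = √(δp² + δa²) = √(21.8 + 14.0) = 5.98, so δh/h = 0.0600.
Q is then a monomial in h, w, u:
δQ/Q = √((δh/h)² + (½·δw/w)² + (-1·δu/u)²) = √(0.00360 + 0.000611 + 0.00288) = 0.0842
Q = 35.58, so δQ = 0.0842 × 35.58 = 3.00.

3.00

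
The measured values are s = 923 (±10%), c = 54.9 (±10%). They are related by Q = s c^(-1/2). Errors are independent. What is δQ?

Each factor contributes (exponent × relative error)² to (δQ/Q)²:
  (1·δs/s)² = (1×0.100)² = 0.0100;  (−½·δc/c)² = (-0.5×0.100)² = 0.00250
δQ/Q = √(0.0125) = 0.112
Q = 125, so δQ = 0.112 × 125 = 13.9.

13.9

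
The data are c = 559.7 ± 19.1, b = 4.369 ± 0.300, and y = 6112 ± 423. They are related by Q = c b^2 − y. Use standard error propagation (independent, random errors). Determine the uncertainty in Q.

Let p = c·b^2 = 10680. δp/p = √((1·δc/c)² + (2·δb/b)²) = √(0.00116 + 0.0189) = 0.142, so δp = 1510.
Q = p − y: δQ = √(δp² + δy²) = √(2.29e+06 + 1.79e+05) = 1570

1570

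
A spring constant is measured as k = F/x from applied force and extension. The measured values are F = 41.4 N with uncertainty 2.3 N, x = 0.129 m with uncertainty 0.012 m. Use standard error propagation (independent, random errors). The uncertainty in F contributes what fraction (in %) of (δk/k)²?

(δk/k)² = (1·δF/F)² + (-1·δx/x)²
  F term: (1×0.0556)² = 0.00309
  x term: (-1×0.0930)² = 0.00865
Total = 0.0117. Share from F = 0.00309/0.0117 = 0.263.

26.3%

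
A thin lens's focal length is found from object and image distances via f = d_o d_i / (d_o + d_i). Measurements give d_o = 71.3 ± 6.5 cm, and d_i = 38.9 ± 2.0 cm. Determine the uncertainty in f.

∂f/∂d_o = (d_i/(d_o+d_i))² = 0.125;  ∂f/∂d_i = (d_o/(d_o+d_i))² = 0.419
δf = √((∂f/∂d_o · δd_o)² + (∂f/∂d_i · δd_i)²) = √(0.656 + 0.701) = 1.16 cm

1.16 cm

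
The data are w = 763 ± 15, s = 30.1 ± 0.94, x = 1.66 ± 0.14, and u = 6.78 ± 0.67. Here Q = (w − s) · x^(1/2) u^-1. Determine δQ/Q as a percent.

Let h = w − s = 733. δh = √(δw² + δs²) = √(225 + 0.884) = 15.0, so δh/h = 0.0205.
Q is then a monomial in h, x, u:
δQ/Q = √((δh/h)² + (½·δx/x)² + (-1·δu/u)²) = √(0.000421 + 0.00178 + 0.00977) = 0.109

10.9%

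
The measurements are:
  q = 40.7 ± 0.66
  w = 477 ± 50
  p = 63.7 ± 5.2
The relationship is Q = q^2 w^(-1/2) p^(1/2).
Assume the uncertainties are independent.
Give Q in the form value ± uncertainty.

605 ± 44.7

Products/powers → add relative errors in quadrature, weighted by exponent:
  (2·δq/q)² = (2×0.0162)² = 0.00105;  (−½·δw/w)² = (-0.5×0.105)² = 0.00275;  (½·δp/p)² = (0.5×0.0816)² = 0.00167
δQ/Q = √(0.00546) = 0.0739
Q = 605, so δQ = 0.0739 × 605 = 44.7.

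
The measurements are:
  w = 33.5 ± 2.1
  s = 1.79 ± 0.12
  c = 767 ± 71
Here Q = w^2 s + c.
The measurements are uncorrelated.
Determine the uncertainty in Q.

294

Let p = w^2·s = 2010. δp/p = √((2·δw/w)² + (1·δs/s)²) = √(0.0157 + 0.00449) = 0.142, so δp = 286.
Q = p + c: δQ = √(δp² + δc²) = √(81600 + 5040) = 294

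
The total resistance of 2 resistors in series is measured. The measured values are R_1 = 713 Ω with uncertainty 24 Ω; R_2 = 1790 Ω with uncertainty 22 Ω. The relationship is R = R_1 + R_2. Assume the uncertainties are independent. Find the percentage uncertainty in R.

1.30%

Sums and differences: (δR)² = Σ (cᵢ δxᵢ)².
  (δR_1)² = 576;  (δR_2)² = 484
δR = √(1060) = 32.6 Ω
R = 2500 Ω, so δR/R = 32.6/2500 = 0.0130.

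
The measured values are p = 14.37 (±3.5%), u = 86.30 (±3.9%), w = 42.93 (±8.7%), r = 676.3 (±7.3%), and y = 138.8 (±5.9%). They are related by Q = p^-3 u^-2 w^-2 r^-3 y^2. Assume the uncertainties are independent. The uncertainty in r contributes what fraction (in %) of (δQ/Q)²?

43.9%

(δQ/Q)² = (-3·δp/p)² + (-2·δu/u)² + (-2·δw/w)² + (-3·δr/r)² + (2·δy/y)²
  p term: (-3×0.0350)² = 0.0110
  u term: (-2×0.0390)² = 0.00608
  w term: (-2×0.0870)² = 0.0303
  r term: (-3×0.0730)² = 0.0480
  y term: (2×0.0590)² = 0.0139
Total = 0.109. Share from r = 0.0480/0.109 = 0.439.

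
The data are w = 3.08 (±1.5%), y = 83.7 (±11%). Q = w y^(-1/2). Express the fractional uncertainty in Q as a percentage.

For a monomial Q ∝ w, y^(-1/2), fractional errors add in quadrature:
  (1·δw/w)² = (1×0.0150)² = 0.000225;  (−½·δy/y)² = (-0.5×0.110)² = 0.00302
δQ/Q = √(0.00325) = 0.0570

5.70%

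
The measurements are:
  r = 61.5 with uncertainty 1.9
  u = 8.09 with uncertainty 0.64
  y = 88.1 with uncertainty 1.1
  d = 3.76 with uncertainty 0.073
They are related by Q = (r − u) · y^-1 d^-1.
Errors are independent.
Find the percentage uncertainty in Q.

Let w = r − u = 53.4. δw = √(δr² + δu²) = √(3.61 + 0.410) = 2.00, so δw/w = 0.0375.
Q is then a monomial in w, y, d:
δQ/Q = √((δw/w)² + (-1·δy/y)² + (-1·δd/d)²) = √(0.00141 + 0.000156 + 0.000377) = 0.0441

4.41%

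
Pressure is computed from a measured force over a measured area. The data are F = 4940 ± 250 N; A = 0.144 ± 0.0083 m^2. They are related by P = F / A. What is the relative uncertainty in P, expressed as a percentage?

For a monomial P ∝ F, A^-1, fractional errors add in quadrature:
  (1·δF/F)² = (1×0.0506)² = 0.00256;  (-1·δA/A)² = (-1×0.0576)² = 0.00332
δP/P = √(0.00588) = 0.0767

7.67%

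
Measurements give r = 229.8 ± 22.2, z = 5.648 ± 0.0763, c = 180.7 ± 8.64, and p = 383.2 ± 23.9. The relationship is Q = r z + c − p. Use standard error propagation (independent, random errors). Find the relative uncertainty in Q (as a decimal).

Let w = r·z = 1298. δw/w = √((1·δr/r)² + (1·δz/z)²) = √(0.00933 + 0.000182) = 0.0975, so δw = 127.
Q = w + c − p: δQ = √(δw² + δc² + δp²) = √(16000 + 74.6 + 571) = 129
Q = 1095, so δQ/Q = 129/1095 = 0.118.

0.118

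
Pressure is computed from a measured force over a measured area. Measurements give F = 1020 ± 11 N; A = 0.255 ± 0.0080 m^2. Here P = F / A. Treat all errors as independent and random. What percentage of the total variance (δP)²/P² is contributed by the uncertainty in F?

(δP/P)² = (1·δF/F)² + (-1·δA/A)²
  F term: (1×0.0108)² = 0.000116
  A term: (-1×0.0314)² = 0.000984
Total = 0.00110. Share from F = 0.000116/0.00110 = 0.106.

10.6%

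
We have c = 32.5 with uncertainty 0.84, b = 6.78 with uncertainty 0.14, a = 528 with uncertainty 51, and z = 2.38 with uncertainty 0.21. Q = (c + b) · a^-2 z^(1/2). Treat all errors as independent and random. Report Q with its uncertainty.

Let u = c + b = 39.3. δu = √(δc² + δb²) = √(0.706 + 0.0196) = 0.852, so δu/u = 0.0217.
Q is then a monomial in u, a, z:
δQ/Q = √((δu/u)² + (-2·δa/a)² + (½·δz/z)²) = √(0.000470 + 0.0373 + 0.00195) = 0.199
Q = 0.000217, so δQ = 0.199 × 0.000217 = 4.33e-05.

(2.17 ± 0.433) × 10^-4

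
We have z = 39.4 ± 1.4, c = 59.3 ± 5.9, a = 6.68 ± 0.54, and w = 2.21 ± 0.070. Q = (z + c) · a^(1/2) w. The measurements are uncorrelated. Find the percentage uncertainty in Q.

Let u = z + c = 98.7. δu = √(δz² + δc²) = √(1.96 + 34.8) = 6.06, so δu/u = 0.0614.
Q is then a monomial in u, a, w:
δQ/Q = √((δu/u)² + (½·δa/a)² + (1·δw/w)²) = √(0.00377 + 0.00163 + 0.00100) = 0.0801

8.01%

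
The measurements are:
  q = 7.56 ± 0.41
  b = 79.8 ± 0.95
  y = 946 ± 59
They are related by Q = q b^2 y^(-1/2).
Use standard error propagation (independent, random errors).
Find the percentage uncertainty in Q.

6.69%

Products/powers → add relative errors in quadrature, weighted by exponent:
  (1·δq/q)² = (1×0.0542)² = 0.00294;  (2·δb/b)² = (2×0.0119)² = 0.000567;  (−½·δy/y)² = (-0.5×0.0624)² = 0.000972
δQ/Q = √(0.00448) = 0.0669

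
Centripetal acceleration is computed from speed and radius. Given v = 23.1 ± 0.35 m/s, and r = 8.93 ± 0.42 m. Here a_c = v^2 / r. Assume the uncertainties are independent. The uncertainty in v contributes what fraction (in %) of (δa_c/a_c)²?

29.3%

(δa_c/a_c)² = (2·δv/v)² + (-1·δr/r)²
  v term: (2×0.0152)² = 0.000918
  r term: (-1×0.0470)² = 0.00221
Total = 0.00313. Share from v = 0.000918/0.00313 = 0.293.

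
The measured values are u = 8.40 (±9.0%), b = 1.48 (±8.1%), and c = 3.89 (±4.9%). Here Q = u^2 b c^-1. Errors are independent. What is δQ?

Since Q is a product/quotient, work with relative uncertainties:
  (2·δu/u)² = (2×0.0900)² = 0.0324;  (1·δb/b)² = (1×0.0810)² = 0.00656;  (-1·δc/c)² = (-1×0.0490)² = 0.00240
δQ/Q = √(0.0414) = 0.203
Q = 26.8, so δQ = 0.203 × 26.8 = 5.46.

5.46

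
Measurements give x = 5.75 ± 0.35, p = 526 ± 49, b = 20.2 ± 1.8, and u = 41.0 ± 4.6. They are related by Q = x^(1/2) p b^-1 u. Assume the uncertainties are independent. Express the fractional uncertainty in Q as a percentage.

For a monomial Q ∝ x^(1/2), p, b^-1, u, fractional errors add in quadrature:
  (½·δx/x)² = (0.5×0.0609)² = 0.000926;  (1·δp/p)² = (1×0.0932)² = 0.00868;  (-1·δb/b)² = (-1×0.0891)² = 0.00794;  (1·δu/u)² = (1×0.112)² = 0.0126
δQ/Q = √(0.0301) = 0.174

17.4%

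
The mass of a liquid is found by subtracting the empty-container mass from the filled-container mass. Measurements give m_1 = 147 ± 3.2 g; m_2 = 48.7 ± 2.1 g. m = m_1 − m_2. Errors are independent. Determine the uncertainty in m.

3.83 g

Each term contributes (cᵢ δxᵢ)² to (δm)²:
  (δm_1)² = 10.2;  (δm_2)² = 4.41
δm = √(14.7) = 3.83 g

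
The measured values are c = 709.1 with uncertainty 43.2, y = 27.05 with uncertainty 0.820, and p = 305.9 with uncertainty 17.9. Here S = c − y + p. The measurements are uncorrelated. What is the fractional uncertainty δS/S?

S is a linear combination, so absolute uncertainties add in quadrature:
  (δc)² = 1870;  (δy)² = 0.672;  (δp)² = 320
δS = √(2190) = 46.8
S = 988.0, so δS/S = 46.8/988.0 = 0.0473.

0.0473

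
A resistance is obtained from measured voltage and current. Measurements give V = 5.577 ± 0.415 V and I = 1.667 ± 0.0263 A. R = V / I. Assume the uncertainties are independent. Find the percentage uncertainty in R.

Each factor contributes (exponent × relative error)² to (δR/R)²:
  (1·δV/V)² = (1×0.0744)² = 0.00554;  (-1·δI/I)² = (-1×0.0158)² = 0.000249
δR/R = √(0.00579) = 0.0761

7.61%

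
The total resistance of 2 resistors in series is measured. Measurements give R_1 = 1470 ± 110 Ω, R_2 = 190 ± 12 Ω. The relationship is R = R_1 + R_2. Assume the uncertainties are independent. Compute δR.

111 Ω

Each term contributes (cᵢ δxᵢ)² to (δR)²:
  (δR_1)² = 12100;  (δR_2)² = 144
δR = √(12200) = 111 Ω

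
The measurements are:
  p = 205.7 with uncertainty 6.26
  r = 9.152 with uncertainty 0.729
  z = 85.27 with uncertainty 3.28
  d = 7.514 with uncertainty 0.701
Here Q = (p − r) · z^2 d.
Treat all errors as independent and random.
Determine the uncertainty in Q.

1.34e+06

Let u = p − r = 196.5. δu = √(δp² + δr²) = √(39.2 + 0.531) = 6.30, so δu/u = 0.0321.
Q is then a monomial in u, z, d:
δQ/Q = √((δu/u)² + (2·δz/z)² + (1·δd/d)²) = √(0.00103 + 0.00592 + 0.00870) = 0.125
Q = 1.074e+07, so δQ = 0.125 × 1.074e+07 = 1.34e+06.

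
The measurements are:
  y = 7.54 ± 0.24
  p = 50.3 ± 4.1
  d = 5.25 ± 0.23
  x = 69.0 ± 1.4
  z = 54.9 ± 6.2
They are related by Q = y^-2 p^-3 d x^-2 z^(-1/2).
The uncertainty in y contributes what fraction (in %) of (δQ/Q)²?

5.74%

(δQ/Q)² = (-2·δy/y)² + (-3·δp/p)² + (1·δd/d)² + (-2·δx/x)² + (−½·δz/z)²
  y term: (-2×0.0318)² = 0.00405
  p term: (-3×0.0815)² = 0.0598
  d term: (1×0.0438)² = 0.00192
  x term: (-2×0.0203)² = 0.00165
  z term: (-0.5×0.113)² = 0.00319
Total = 0.0706. Share from y = 0.00405/0.0706 = 0.0574.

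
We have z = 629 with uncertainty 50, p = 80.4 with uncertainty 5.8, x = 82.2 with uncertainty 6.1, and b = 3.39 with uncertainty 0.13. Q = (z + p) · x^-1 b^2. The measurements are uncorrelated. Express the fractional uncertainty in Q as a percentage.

Let u = z + p = 709. δu = √(δz² + δp²) = √(2500 + 33.6) = 50.3, so δu/u = 0.0710.
Q is then a monomial in u, x, b:
δQ/Q = √((δu/u)² + (-1·δx/x)² + (2·δb/b)²) = √(0.00503 + 0.00551 + 0.00588) = 0.128

12.8%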